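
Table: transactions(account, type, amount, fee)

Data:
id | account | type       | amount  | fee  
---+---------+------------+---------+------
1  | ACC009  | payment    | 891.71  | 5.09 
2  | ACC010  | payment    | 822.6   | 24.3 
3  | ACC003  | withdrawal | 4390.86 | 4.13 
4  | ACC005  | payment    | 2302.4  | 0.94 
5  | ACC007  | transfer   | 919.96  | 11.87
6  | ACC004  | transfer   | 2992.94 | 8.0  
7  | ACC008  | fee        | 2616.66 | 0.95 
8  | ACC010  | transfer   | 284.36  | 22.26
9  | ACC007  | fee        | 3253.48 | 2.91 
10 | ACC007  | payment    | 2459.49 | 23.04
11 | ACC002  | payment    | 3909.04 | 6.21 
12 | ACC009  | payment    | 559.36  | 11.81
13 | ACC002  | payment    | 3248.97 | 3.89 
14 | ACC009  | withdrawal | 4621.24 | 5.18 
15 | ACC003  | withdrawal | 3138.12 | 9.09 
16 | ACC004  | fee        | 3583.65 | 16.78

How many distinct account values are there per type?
SELECT type, COUNT(DISTINCT account)
FROM transactions
GROUP BY type

Result:
  fee: 3 distinct
  payment: 5 distinct
  transfer: 3 distinct
  withdrawal: 2 distinct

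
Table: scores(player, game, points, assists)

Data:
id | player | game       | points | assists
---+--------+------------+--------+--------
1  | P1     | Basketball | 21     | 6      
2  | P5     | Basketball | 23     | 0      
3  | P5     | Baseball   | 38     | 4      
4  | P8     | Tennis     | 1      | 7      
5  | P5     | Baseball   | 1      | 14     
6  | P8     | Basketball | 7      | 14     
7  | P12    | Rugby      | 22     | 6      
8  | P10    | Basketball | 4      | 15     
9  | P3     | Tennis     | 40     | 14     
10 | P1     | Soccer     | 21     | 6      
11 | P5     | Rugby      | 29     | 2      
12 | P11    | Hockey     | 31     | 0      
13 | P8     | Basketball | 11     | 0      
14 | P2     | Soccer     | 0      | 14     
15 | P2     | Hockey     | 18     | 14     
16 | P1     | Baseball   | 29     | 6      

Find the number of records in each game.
SELECT game, COUNT(*) as count
FROM scores
GROUP BY game

Result:
  Baseball: 3
  Basketball: 5
  Hockey: 2
  Rugby: 2
  Soccer: 2
  Tennis: 2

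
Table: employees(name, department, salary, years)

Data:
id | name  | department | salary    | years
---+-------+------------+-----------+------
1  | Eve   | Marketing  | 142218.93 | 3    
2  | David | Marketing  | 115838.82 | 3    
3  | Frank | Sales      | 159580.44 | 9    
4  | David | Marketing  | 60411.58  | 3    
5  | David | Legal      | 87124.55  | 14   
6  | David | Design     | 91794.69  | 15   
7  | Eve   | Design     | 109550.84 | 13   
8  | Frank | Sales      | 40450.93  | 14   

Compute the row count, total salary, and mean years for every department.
SELECT department,
       COUNT(*) as cnt,
       SUM(salary) as total_salary,
       AVG(years) as avg_years
FROM employees
GROUP BY department

Result:
  Design: 2 records, 201345.53 total salary, 14.00 avg years
  Legal: 1 records, 87124.55 total salary, 14.00 avg years
  Marketing: 3 records, 318469.33 total salary, 3.00 avg years
  Sales: 2 records, 200031.37 total salary, 11.50 avg years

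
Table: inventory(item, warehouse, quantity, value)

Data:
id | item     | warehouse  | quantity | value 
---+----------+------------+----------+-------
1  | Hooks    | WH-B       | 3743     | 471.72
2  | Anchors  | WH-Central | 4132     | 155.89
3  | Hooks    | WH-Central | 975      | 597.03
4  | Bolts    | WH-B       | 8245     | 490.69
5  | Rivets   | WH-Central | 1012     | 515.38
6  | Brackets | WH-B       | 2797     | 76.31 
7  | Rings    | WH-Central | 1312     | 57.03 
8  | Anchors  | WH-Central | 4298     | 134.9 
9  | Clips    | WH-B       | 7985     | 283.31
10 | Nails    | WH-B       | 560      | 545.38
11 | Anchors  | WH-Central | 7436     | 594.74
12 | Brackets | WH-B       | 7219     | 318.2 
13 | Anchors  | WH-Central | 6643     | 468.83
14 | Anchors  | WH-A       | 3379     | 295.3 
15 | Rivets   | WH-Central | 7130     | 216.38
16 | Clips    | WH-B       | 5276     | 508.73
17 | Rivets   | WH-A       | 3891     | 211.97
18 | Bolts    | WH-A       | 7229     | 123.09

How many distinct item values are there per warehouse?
SELECT warehouse, COUNT(DISTINCT item)
FROM inventory
GROUP BY warehouse

Result:
  WH-A: 3 distinct
  WH-B: 5 distinct
  WH-Central: 4 distinct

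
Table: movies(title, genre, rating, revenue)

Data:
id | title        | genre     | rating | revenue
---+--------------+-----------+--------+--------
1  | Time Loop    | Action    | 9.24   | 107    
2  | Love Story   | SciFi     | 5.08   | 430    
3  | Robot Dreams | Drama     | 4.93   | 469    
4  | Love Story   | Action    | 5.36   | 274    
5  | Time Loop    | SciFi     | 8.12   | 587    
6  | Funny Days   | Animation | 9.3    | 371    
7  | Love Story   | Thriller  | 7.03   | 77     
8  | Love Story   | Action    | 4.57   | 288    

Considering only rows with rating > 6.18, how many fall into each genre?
SELECT genre, COUNT(*)
FROM movies
WHERE rating > 6.18
GROUP BY genre

Note: WHERE filters rows before grouping.

Result:
  Action: 1
  Animation: 1
  SciFi: 1
  Thriller: 1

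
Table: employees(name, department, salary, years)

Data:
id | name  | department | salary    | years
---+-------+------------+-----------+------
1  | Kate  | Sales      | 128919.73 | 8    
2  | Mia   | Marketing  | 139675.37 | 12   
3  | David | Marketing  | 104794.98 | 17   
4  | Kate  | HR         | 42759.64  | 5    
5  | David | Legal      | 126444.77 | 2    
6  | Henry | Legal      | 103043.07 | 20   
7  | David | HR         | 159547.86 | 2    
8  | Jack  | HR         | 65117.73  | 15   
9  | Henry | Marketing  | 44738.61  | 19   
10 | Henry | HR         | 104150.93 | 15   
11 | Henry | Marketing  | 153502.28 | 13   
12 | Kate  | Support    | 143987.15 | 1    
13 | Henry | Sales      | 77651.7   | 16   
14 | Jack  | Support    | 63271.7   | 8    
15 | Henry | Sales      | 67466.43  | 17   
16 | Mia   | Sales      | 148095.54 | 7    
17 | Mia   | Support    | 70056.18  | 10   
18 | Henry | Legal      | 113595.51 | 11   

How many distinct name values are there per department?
SELECT department, COUNT(DISTINCT name)
FROM employees
GROUP BY department

Result:
  HR: 4 distinct
  Legal: 2 distinct
  Marketing: 3 distinct
  Sales: 3 distinct
  Support: 3 distinct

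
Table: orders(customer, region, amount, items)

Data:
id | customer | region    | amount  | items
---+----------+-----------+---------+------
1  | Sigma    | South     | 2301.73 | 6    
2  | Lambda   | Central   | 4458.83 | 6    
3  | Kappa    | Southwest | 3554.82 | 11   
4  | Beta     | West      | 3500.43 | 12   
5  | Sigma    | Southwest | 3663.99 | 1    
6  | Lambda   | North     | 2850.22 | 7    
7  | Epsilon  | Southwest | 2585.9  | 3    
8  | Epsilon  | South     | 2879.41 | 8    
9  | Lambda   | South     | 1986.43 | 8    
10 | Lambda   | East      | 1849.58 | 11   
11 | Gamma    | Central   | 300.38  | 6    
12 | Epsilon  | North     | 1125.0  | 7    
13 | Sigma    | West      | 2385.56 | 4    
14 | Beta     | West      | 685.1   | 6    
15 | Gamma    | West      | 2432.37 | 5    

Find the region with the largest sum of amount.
SELECT region, SUM(amount) as val
FROM orders
GROUP BY region
ORDER BY val DESC
LIMIT 1

Result: Southwest with sum(amount) = 9804.71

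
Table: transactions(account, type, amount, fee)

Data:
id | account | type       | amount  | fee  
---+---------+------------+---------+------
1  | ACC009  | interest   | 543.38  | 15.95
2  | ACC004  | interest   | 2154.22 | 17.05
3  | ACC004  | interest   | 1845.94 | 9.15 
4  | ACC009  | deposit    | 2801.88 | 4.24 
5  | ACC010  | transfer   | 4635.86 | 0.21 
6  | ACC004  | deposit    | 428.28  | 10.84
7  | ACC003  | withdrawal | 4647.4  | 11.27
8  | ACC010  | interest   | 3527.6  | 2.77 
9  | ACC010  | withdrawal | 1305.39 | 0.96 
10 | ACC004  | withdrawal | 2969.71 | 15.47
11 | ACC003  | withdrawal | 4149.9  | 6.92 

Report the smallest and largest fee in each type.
SELECT type, MIN(fee), MAX(fee)
FROM transactions
GROUP BY type

Result:
  deposit: min=4.24, max=10.84
  interest: min=2.77, max=17.05
  transfer: min=0.21, max=0.21
  withdrawal: min=0.96, max=15.47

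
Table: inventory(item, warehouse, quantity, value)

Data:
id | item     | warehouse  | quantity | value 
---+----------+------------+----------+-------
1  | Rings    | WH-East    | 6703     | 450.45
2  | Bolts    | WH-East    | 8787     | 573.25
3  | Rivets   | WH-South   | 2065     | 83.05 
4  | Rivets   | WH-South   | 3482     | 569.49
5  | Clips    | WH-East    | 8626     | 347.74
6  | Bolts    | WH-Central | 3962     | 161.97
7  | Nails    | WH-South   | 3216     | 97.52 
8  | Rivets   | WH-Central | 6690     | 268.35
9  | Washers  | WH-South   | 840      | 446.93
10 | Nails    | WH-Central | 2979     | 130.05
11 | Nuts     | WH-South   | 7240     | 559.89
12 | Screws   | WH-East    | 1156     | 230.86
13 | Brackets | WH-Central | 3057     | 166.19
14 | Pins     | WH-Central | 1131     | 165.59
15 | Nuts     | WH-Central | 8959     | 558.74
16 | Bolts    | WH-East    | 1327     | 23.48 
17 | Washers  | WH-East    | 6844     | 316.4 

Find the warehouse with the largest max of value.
SELECT warehouse, MAX(value) as val
FROM inventory
GROUP BY warehouse
ORDER BY val DESC
LIMIT 1

Result: WH-East with max(value) = 573.25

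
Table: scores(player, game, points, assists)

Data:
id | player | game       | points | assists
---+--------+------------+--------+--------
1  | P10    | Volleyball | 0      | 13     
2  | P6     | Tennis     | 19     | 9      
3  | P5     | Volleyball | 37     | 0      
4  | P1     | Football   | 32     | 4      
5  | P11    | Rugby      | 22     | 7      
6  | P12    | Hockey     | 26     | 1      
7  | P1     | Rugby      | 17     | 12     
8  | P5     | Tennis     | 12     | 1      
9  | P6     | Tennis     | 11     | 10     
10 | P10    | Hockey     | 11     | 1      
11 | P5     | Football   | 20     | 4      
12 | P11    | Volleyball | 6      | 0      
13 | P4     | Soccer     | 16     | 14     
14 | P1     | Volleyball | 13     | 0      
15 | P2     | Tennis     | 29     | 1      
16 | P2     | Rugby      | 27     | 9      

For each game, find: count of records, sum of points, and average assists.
SELECT game,
       COUNT(*) as cnt,
       SUM(points) as total_points,
       AVG(assists) as avg_assists
FROM scores
GROUP BY game

Result:
  Football: 2 records, 52 total points, 4.00 avg assists
  Hockey: 2 records, 37 total points, 1.00 avg assists
  Rugby: 3 records, 66 total points, 9.33 avg assists
  Soccer: 1 records, 16 total points, 14.00 avg assists
  Tennis: 4 records, 71 total points, 5.25 avg assists
  Volleyball: 4 records, 56 total points, 3.25 avg assists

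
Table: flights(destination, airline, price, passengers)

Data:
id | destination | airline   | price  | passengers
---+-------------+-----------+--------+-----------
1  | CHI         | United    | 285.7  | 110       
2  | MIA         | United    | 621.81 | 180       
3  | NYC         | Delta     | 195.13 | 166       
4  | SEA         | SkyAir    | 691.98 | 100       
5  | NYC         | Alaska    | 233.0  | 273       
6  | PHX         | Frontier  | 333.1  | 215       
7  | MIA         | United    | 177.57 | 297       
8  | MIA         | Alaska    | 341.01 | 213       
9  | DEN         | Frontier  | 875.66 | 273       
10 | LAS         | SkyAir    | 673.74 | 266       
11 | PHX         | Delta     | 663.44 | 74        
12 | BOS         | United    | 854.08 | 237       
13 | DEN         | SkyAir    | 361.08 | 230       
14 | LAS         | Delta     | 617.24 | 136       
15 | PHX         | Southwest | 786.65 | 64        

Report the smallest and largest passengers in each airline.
SELECT airline, MIN(passengers), MAX(passengers)
FROM flights
GROUP BY airline

Result:
  Alaska: min=213, max=273
  Delta: min=74, max=166
  Frontier: min=215, max=273
  SkyAir: min=100, max=266
  Southwest: min=64, max=64
  United: min=110, max=297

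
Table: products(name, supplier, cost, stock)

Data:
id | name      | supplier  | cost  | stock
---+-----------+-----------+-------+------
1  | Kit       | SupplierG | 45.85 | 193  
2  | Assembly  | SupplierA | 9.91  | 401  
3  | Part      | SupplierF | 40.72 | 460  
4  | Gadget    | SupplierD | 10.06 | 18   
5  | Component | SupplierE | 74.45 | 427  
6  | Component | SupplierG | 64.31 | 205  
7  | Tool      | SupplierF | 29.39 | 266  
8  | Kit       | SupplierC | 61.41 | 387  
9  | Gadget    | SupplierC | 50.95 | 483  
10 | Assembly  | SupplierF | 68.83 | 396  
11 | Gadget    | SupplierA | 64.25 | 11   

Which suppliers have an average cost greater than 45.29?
SELECT supplier, AVG(cost)
FROM products
GROUP BY supplier
HAVING AVG(cost) > 45.29

Result:
  SupplierC: avg=56.18
  SupplierE: avg=74.45
  SupplierF: avg=46.31
  SupplierG: avg=55.08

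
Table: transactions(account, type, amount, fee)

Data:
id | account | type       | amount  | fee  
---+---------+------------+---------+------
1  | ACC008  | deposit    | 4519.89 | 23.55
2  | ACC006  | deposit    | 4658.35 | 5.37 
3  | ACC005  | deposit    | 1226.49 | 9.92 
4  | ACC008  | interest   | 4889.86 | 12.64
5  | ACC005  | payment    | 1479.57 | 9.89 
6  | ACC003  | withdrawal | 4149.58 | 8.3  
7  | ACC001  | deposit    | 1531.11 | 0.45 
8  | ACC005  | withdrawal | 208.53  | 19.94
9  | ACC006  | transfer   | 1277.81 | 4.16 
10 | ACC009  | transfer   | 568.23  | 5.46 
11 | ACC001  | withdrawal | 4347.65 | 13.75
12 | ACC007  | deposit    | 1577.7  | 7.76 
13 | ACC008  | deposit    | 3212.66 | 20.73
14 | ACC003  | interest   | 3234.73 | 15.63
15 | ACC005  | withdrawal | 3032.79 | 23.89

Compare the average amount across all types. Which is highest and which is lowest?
SELECT type, AVG(amount)
FROM transactions
GROUP BY type
ORDER BY AVG(amount)

All groups:
  transfer: 923.02
  payment: 1479.57
  deposit: 2787.70
  withdrawal: 2934.64
  interest: 4062.30

Highest: interest (4062.30)
Lowest: transfer (923.02)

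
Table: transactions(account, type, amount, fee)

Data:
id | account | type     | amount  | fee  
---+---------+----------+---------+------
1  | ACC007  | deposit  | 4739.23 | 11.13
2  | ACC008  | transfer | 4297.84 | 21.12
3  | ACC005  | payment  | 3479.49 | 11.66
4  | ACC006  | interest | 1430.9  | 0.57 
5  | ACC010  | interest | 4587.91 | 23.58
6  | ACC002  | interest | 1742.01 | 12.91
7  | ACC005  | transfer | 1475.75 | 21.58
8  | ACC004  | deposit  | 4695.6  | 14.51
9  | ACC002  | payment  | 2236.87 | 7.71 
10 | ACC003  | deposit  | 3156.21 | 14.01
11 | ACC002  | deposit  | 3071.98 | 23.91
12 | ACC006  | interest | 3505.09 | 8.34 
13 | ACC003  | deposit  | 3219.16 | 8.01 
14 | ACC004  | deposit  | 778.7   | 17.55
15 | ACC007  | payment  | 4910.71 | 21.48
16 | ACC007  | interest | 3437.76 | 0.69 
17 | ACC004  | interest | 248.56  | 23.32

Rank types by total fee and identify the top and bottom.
SELECT type, SUM(fee)
FROM transactions
GROUP BY type
ORDER BY SUM(fee)

All groups:
  payment: 40.85
  transfer: 42.70
  interest: 69.41
  deposit: 89.12

Highest: deposit (89.12)
Lowest: payment (40.85)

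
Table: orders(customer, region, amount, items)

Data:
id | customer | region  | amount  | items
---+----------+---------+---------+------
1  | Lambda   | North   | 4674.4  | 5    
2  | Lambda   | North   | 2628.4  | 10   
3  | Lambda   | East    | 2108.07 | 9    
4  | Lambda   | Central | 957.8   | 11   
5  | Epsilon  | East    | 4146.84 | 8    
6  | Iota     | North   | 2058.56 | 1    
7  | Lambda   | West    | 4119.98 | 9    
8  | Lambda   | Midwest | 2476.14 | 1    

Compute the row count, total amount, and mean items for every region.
SELECT region,
       COUNT(*) as cnt,
       SUM(amount) as total_amount,
       AVG(items) as avg_items
FROM orders
GROUP BY region

Result:
  Central: 1 records, 957.80 total amount, 11.00 avg items
  East: 2 records, 6254.91 total amount, 8.50 avg items
  Midwest: 1 records, 2476.14 total amount, 1.00 avg items
  North: 3 records, 9361.36 total amount, 5.33 avg items
  West: 1 records, 4119.98 total amount, 9.00 avg items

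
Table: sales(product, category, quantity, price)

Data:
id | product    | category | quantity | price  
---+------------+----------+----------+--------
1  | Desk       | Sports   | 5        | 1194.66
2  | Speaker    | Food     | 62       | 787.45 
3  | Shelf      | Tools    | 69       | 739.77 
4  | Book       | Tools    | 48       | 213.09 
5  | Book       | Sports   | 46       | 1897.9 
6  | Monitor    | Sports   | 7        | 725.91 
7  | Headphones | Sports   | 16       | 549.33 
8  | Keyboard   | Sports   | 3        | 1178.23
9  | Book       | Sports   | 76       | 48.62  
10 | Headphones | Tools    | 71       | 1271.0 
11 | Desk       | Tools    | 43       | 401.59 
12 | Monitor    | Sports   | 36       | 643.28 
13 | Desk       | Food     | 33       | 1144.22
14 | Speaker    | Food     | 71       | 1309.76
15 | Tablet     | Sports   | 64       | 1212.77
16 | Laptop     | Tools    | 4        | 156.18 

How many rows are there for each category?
SELECT category, COUNT(*) as count
FROM sales
GROUP BY category

Result:
  Food: 3
  Sports: 8
  Tools: 5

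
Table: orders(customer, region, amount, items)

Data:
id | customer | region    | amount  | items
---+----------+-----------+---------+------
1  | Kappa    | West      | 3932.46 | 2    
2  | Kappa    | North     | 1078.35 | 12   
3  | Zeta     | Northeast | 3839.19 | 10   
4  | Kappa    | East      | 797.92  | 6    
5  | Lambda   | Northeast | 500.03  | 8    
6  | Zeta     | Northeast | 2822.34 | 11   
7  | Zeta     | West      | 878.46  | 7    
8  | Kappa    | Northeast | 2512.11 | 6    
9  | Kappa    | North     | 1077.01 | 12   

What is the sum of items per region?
SELECT region, SUM(items) as result
FROM orders
GROUP BY region

Result:
  East: 6
  North: 24
  Northeast: 35
  West: 9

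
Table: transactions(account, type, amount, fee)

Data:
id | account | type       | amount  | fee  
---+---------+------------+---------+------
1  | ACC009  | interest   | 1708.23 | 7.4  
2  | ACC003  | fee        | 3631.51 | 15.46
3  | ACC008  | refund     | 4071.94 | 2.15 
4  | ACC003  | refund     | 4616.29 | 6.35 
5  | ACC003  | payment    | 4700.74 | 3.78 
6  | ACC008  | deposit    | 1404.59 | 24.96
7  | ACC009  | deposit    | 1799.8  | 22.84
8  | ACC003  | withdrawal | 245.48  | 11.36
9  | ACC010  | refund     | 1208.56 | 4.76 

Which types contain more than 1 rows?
SELECT type, COUNT(*) as cnt
FROM transactions
GROUP BY type
HAVING COUNT(*) > 1

Result:
  deposit: 2
  refund: 3

Note: HAVING filters groups after aggregation, WHERE filters rows before.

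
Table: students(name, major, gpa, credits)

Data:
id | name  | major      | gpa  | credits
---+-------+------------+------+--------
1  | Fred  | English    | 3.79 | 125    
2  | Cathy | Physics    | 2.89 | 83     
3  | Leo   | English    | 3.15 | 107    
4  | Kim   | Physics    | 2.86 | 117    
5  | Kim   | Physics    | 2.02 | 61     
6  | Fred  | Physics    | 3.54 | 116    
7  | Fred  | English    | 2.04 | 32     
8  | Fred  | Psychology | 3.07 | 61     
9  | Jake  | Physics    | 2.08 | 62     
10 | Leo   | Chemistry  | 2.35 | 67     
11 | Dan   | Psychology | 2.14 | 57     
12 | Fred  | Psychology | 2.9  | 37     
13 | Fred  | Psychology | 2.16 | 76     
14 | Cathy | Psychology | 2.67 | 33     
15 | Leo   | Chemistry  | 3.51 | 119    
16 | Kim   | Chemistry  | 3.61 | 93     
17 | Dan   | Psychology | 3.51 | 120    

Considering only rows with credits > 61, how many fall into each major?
SELECT major, COUNT(*)
FROM students
WHERE credits > 61
GROUP BY major

Note: WHERE filters rows before grouping.

Result:
  Chemistry: 3
  English: 2
  Physics: 4
  Psychology: 2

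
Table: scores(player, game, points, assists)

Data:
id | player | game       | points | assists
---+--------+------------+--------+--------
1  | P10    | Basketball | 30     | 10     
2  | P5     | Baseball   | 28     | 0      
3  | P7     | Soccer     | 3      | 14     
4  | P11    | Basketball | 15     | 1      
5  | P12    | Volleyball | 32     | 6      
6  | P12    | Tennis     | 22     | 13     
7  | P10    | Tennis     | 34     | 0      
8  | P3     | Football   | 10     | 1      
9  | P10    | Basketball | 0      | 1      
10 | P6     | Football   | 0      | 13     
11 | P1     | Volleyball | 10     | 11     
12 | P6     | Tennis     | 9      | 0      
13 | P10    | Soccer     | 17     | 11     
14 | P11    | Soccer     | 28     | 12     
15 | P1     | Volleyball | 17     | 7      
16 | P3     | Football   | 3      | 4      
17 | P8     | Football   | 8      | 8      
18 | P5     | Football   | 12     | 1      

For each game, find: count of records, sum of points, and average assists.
SELECT game,
       COUNT(*) as cnt,
       SUM(points) as total_points,
       AVG(assists) as avg_assists
FROM scores
GROUP BY game

Result:
  Baseball: 1 records, 28 total points, 0.00 avg assists
  Basketball: 3 records, 45 total points, 4.00 avg assists
  Football: 5 records, 33 total points, 5.40 avg assists
  Soccer: 3 records, 48 total points, 12.33 avg assists
  Tennis: 3 records, 65 total points, 4.33 avg assists
  Volleyball: 3 records, 59 total points, 8.00 avg assists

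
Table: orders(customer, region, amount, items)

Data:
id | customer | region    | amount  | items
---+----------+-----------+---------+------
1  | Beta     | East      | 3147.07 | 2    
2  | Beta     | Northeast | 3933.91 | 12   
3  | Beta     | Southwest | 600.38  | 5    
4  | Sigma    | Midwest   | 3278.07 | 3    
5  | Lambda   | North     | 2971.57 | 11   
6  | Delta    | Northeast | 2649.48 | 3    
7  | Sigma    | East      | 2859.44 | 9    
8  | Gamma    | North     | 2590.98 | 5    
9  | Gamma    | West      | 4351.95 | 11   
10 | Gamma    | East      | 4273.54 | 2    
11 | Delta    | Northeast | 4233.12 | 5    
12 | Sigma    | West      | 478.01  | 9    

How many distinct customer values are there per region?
SELECT region, COUNT(DISTINCT customer)
FROM orders
GROUP BY region

Result:
  East: 3 distinct
  Midwest: 1 distinct
  North: 2 distinct
  Northeast: 2 distinct
  Southwest: 1 distinct
  West: 2 distinct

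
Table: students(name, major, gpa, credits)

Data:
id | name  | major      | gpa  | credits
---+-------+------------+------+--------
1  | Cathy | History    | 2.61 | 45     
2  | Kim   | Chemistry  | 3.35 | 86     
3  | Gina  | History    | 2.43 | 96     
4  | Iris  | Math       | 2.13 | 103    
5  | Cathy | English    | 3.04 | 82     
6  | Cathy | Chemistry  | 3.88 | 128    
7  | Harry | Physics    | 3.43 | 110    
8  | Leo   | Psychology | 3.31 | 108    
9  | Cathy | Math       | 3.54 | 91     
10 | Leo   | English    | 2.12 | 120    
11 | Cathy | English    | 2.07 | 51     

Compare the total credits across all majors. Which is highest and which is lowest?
SELECT major, SUM(credits)
FROM students
GROUP BY major
ORDER BY SUM(credits)

All groups:
  Psychology: 108
  Physics: 110
  History: 141
  Math: 194
  Chemistry: 214
  English: 253

Highest: English (253)
Lowest: Psychology (108)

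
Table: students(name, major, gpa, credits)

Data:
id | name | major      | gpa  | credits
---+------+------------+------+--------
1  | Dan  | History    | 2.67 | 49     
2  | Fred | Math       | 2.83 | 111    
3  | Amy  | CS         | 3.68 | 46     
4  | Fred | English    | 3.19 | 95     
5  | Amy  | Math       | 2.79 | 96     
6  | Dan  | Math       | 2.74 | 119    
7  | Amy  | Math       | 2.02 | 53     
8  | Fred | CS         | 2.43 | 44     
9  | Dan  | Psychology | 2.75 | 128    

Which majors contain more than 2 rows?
SELECT major, COUNT(*) as cnt
FROM students
GROUP BY major
HAVING COUNT(*) > 2

Result:
  Math: 4

Note: HAVING filters groups after aggregation, WHERE filters rows before.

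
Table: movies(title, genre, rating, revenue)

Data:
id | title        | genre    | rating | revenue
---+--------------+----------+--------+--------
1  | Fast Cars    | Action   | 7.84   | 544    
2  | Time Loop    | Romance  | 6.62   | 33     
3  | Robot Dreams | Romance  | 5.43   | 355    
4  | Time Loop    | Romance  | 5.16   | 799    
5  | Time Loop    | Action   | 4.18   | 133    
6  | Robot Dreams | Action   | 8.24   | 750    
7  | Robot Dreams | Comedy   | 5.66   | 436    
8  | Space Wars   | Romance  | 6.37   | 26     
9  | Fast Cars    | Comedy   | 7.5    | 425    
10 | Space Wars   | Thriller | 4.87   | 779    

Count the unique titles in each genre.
SELECT genre, COUNT(DISTINCT title)
FROM movies
GROUP BY genre

Result:
  Action: 3 distinct
  Comedy: 2 distinct
  Romance: 3 distinct
  Thriller: 1 distinct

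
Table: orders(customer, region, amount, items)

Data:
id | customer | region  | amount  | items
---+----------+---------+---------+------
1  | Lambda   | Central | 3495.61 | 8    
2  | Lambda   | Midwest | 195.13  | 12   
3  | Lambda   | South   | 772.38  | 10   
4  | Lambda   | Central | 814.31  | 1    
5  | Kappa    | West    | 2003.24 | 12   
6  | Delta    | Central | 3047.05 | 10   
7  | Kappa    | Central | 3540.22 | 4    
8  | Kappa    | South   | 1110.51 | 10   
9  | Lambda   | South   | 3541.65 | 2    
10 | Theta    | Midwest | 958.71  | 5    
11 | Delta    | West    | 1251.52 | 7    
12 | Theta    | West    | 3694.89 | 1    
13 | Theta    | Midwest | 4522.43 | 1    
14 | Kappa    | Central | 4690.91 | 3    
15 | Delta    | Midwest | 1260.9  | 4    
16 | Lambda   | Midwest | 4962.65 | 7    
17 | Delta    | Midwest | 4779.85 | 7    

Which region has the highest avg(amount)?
SELECT region, AVG(amount) as val
FROM orders
GROUP BY region
ORDER BY val DESC
LIMIT 1

Result: Central with avg(amount) = 3117.62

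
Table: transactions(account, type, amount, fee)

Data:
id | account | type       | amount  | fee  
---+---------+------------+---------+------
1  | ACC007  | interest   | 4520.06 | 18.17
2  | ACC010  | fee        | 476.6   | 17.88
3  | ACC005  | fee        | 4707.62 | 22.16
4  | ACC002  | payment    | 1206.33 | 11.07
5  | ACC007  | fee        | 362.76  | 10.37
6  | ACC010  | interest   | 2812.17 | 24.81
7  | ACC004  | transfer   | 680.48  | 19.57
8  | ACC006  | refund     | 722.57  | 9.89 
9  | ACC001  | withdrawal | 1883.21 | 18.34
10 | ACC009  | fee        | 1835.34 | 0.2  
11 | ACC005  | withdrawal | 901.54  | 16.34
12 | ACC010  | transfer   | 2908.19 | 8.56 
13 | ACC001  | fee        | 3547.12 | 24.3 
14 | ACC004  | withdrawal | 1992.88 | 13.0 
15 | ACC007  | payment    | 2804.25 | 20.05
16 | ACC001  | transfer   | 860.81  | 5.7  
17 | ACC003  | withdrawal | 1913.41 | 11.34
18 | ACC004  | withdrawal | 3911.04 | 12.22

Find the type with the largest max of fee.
SELECT type, MAX(fee) as val
FROM transactions
GROUP BY type
ORDER BY val DESC
LIMIT 1

Result: interest with max(fee) = 24.81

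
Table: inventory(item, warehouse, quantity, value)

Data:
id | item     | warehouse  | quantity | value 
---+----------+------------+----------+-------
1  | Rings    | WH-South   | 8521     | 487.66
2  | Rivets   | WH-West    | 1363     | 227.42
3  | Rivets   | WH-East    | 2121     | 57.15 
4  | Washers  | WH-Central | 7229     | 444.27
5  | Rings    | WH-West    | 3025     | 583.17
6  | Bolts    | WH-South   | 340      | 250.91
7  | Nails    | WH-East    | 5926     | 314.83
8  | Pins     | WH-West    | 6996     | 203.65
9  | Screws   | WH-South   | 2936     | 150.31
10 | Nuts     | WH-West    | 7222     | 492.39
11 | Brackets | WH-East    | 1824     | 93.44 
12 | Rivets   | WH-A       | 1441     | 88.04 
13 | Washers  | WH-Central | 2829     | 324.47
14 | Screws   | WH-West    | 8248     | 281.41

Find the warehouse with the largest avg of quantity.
SELECT warehouse, AVG(quantity) as val
FROM inventory
GROUP BY warehouse
ORDER BY val DESC
LIMIT 1

Result: WH-West with avg(quantity) = 5370.80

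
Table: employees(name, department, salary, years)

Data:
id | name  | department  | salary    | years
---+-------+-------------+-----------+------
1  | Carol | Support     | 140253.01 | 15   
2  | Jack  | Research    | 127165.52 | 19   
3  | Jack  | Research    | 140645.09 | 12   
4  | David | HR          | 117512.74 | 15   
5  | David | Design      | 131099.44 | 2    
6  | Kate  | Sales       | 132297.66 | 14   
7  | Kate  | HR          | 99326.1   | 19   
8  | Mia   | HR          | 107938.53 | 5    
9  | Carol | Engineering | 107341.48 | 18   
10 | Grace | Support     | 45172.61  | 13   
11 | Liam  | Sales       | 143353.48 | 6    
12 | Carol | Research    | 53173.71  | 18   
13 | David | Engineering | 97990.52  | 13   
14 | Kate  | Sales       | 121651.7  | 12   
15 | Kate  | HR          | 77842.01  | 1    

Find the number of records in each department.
SELECT department, COUNT(*) as count
FROM employees
GROUP BY department

Result:
  Design: 1
  Engineering: 2
  HR: 4
  Research: 3
  Sales: 3
  Support: 2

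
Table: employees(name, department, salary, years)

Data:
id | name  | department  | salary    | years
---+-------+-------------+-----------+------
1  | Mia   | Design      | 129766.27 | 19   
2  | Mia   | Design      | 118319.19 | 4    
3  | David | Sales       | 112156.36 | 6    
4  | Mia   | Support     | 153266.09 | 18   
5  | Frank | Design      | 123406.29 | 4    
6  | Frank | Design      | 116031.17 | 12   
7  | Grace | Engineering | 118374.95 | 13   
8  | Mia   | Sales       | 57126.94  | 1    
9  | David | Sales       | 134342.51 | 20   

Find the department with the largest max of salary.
SELECT department, MAX(salary) as val
FROM employees
GROUP BY department
ORDER BY val DESC
LIMIT 1

Result: Support with max(salary) = 153266.09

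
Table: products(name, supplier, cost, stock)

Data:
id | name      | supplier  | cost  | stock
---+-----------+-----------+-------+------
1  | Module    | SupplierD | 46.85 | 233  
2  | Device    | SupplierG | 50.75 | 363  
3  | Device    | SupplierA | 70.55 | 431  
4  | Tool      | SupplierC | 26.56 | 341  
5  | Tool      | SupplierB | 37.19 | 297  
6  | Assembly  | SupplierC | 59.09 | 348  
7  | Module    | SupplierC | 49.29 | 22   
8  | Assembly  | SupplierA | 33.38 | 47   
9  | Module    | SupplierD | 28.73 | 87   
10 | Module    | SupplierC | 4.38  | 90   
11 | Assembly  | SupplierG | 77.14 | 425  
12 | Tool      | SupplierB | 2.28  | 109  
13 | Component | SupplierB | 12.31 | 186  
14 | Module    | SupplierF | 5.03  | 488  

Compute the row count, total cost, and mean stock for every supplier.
SELECT supplier,
       COUNT(*) as cnt,
       SUM(cost) as total_cost,
       AVG(stock) as avg_stock
FROM products
GROUP BY supplier

Result:
  SupplierA: 2 records, 103.93 total cost, 239.00 avg stock
  SupplierB: 3 records, 51.78 total cost, 197.33 avg stock
  SupplierC: 4 records, 139.32 total cost, 200.25 avg stock
  SupplierD: 2 records, 75.58 total cost, 160.00 avg stock
  SupplierF: 1 records, 5.03 total cost, 488.00 avg stock
  SupplierG: 2 records, 127.89 total cost, 394.00 avg stock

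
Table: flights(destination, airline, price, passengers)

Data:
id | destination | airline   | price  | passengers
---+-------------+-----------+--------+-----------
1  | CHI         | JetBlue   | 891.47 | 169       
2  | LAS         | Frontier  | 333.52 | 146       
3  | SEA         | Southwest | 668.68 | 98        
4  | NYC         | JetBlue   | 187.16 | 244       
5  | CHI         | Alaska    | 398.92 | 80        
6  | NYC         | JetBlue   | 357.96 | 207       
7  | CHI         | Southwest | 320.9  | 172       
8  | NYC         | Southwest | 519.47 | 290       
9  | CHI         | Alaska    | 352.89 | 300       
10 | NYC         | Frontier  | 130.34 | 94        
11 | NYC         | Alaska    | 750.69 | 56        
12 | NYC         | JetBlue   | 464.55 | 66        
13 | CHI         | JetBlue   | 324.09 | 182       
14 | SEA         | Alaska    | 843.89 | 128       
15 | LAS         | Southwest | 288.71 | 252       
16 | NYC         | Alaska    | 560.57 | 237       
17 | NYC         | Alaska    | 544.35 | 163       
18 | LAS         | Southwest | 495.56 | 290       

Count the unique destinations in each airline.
SELECT airline, COUNT(DISTINCT destination)
FROM flights
GROUP BY airline

Result:
  Alaska: 3 distinct
  Frontier: 2 distinct
  JetBlue: 2 distinct
  Southwest: 4 distinct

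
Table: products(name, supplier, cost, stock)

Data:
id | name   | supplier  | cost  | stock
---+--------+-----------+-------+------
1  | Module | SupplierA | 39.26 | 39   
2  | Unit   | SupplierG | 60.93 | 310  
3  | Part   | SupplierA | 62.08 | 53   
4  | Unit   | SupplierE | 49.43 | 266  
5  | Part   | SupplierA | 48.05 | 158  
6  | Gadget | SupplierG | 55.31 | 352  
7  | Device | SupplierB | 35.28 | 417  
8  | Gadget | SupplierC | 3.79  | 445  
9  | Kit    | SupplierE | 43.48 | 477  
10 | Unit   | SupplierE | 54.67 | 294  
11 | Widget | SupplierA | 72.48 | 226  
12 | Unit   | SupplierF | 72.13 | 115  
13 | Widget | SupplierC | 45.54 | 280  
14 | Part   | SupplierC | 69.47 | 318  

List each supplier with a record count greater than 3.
SELECT supplier, COUNT(*) as cnt
FROM products
GROUP BY supplier
HAVING COUNT(*) > 3

Result:
  SupplierA: 4

Note: HAVING filters groups after aggregation, WHERE filters rows before.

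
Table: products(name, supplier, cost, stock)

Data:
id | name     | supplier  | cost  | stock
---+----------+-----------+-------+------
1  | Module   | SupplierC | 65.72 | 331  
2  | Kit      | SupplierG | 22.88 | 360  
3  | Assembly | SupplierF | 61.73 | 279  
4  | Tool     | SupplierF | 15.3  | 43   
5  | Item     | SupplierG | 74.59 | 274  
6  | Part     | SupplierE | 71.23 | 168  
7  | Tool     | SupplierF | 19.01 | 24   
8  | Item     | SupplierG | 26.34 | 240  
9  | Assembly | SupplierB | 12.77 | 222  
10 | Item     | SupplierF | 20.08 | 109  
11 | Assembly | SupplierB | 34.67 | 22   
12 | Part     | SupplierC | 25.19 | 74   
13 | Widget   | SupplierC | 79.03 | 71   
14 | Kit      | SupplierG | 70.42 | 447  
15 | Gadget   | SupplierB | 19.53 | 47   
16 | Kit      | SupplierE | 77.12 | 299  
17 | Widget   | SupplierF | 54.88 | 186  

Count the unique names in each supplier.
SELECT supplier, COUNT(DISTINCT name)
FROM products
GROUP BY supplier

Result:
  SupplierB: 2 distinct
  SupplierC: 3 distinct
  SupplierE: 2 distinct
  SupplierF: 4 distinct
  SupplierG: 2 distinct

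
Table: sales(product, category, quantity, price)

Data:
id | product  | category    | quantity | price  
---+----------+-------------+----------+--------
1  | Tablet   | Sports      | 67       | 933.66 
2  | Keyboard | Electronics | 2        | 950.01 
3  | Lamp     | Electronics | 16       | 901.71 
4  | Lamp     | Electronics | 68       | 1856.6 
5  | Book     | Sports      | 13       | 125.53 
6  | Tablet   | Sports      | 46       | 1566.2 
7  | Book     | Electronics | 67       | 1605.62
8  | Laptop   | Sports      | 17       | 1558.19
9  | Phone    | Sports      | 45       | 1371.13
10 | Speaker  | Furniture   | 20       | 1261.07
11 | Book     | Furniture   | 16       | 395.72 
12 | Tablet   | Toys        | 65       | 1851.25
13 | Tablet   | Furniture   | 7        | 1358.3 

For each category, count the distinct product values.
SELECT category, COUNT(DISTINCT product)
FROM sales
GROUP BY category

Result:
  Electronics: 3 distinct
  Furniture: 3 distinct
  Sports: 4 distinct
  Toys: 1 distinct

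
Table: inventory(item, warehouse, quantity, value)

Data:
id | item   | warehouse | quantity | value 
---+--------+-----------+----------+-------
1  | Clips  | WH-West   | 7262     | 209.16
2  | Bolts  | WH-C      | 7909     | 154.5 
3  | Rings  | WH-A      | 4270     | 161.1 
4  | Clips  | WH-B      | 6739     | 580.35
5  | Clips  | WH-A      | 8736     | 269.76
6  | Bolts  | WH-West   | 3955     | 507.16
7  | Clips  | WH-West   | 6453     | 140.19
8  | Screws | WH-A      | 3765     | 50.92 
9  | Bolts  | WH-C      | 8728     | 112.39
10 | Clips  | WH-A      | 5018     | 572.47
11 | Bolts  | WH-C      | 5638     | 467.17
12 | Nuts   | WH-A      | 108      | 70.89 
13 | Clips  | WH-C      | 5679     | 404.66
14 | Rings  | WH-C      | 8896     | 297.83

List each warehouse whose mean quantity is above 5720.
SELECT warehouse, AVG(quantity)
FROM inventory
GROUP BY warehouse
HAVING AVG(quantity) > 5720

Result:
  WH-B: avg=6739.00
  WH-C: avg=7370.00
  WH-West: avg=5890.00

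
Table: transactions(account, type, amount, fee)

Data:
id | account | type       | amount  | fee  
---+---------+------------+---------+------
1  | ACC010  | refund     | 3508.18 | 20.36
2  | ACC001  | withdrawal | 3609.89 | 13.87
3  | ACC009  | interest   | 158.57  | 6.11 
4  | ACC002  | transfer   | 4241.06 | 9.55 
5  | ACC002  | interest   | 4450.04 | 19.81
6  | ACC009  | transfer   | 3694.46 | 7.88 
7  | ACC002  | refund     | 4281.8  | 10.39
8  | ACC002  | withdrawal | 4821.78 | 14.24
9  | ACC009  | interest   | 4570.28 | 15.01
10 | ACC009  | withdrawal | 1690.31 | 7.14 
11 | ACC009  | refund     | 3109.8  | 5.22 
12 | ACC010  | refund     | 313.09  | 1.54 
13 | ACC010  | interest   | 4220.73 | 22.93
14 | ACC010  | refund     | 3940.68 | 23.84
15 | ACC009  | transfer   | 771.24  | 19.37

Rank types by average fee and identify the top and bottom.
SELECT type, AVG(fee)
FROM transactions
GROUP BY type
ORDER BY AVG(fee)

All groups:
  withdrawal: 11.75
  transfer: 12.27
  refund: 12.27
  interest: 15.97

Highest: interest (15.97)
Lowest: withdrawal (11.75)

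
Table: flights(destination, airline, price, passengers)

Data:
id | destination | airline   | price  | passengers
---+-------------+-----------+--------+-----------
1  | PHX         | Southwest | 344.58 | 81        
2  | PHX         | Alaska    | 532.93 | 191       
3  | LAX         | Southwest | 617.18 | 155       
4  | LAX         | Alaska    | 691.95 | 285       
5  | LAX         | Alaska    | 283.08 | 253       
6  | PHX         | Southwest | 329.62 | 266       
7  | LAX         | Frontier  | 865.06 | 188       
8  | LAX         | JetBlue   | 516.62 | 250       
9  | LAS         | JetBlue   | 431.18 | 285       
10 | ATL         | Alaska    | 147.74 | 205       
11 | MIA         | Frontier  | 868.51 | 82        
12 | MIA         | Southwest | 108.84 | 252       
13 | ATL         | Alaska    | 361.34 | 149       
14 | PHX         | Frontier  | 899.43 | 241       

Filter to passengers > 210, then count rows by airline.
SELECT airline, COUNT(*)
FROM flights
WHERE passengers > 210
GROUP BY airline

Note: WHERE filters rows before grouping.

Result:
  Alaska: 2
  Frontier: 1
  JetBlue: 2
  Southwest: 2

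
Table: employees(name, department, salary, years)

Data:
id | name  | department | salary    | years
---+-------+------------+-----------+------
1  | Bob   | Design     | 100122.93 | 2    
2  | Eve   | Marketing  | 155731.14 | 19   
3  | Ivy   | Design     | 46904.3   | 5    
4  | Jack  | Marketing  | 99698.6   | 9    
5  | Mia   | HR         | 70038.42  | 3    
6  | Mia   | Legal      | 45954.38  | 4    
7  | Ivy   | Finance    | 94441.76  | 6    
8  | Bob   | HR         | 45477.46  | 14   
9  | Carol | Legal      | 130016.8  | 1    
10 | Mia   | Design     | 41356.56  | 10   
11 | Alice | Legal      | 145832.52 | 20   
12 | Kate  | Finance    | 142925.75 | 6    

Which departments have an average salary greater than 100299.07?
SELECT department, AVG(salary)
FROM employees
GROUP BY department
HAVING AVG(salary) > 100299.07

Result:
  Finance: avg=118683.76
  Legal: avg=107267.90
  Marketing: avg=127714.87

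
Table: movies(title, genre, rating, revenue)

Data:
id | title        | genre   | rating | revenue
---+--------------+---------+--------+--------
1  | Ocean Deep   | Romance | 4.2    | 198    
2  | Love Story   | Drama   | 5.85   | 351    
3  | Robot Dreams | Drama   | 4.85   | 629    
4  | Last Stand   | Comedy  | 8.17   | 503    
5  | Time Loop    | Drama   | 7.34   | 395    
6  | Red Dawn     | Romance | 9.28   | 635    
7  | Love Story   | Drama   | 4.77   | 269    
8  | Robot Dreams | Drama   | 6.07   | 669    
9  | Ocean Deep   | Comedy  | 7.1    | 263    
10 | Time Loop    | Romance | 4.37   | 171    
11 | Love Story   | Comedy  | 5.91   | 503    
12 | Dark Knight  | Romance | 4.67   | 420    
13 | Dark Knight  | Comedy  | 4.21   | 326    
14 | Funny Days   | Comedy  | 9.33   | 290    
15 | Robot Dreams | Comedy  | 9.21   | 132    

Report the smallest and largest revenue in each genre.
SELECT genre, MIN(revenue), MAX(revenue)
FROM movies
GROUP BY genre

Result:
  Comedy: min=132, max=503
  Drama: min=269, max=669
  Romance: min=171, max=635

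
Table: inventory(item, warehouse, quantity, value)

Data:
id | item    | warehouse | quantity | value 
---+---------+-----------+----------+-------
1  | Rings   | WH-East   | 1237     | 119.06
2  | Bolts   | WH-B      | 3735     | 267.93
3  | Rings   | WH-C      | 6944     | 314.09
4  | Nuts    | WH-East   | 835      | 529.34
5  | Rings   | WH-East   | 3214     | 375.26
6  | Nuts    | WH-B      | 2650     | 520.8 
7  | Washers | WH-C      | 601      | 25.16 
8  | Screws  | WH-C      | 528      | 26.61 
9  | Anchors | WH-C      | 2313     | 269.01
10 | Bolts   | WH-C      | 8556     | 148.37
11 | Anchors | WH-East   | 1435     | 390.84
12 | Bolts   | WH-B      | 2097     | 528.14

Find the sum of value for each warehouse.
SELECT warehouse, SUM(value) as result
FROM inventory
GROUP BY warehouse

Result:
  WH-B: 1316.87
  WH-C: 783.24
  WH-East: 1414.50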